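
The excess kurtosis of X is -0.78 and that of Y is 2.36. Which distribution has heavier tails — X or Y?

Y

Higher excess kurtosis ⇒ heavier tails relative to the normal distribution.
-0.78 vs 2.36: the larger is 2.36, so Y has heavier tails. (Y is leptokurtic — heavier-than-normal tails; the other is platykurtic.)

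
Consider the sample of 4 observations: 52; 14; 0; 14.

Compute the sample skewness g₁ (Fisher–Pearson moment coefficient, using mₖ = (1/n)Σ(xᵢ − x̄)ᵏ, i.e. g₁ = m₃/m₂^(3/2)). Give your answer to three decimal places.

x̄ = (52 + 14 + 0 + 14) / 4 = 20.0000
deviations (xᵢ − x̄): 32.0000, -6.0000, -20.0000, -6.0000
Σ(xᵢ − x̄)² = 1496.0000 ⇒ m₂ = 1496.0000/4 = 374.00000
Σ(xᵢ − x̄)³ = 24336.0000 ⇒ m₃ = 24336.0000/4 = 6084.00000
m₂^(3/2) = 374.00000^(1.5) = 7232.81577
g₁ = m₃ / m₂^(3/2) = 6084.00000 / 7232.81577 ≈ 0.841

0.841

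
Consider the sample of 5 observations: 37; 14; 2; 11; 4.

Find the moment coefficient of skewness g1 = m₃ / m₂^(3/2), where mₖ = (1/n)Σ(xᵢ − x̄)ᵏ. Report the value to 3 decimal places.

1.060

x̄ = (37 + 14 + 2 + 11 + 4) / 5 = 13.6000
deviations (xᵢ − x̄): 23.4000, 0.4000, -11.6000, -2.6000, -9.6000
Σ(xᵢ − x̄)² = 781.2000 ⇒ m₂ = 781.2000/5 = 156.24000
Σ(xᵢ − x̄)³ = 10349.7600 ⇒ m₃ = 10349.7600/5 = 2069.95200
m₂^(3/2) = 156.24000^(1.5) = 1952.93750
g1 = m₃ / m₂^(3/2) = 2069.95200 / 1952.93750 ≈ 1.060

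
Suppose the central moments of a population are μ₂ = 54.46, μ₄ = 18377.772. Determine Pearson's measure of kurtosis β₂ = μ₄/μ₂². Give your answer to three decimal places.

μ₂² = 54.46² = 2965.89160
μ₄/μ₂² = 18377.772 / 2965.89160 = 6.19637
β₂ ≈ 6.196

6.196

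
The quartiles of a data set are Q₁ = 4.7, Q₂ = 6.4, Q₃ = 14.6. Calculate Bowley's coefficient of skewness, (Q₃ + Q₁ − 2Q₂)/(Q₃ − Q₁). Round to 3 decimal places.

numerator: Q₃ + Q₁ − 2Q₂ = 14.6 + 4.7 − 2×6.4 = 6.5000
denominator: Q₃ − Q₁ = 14.6 − 4.7 = 9.9000
Bowley skewness = 6.5000 / 9.9000 ≈ 0.657

0.657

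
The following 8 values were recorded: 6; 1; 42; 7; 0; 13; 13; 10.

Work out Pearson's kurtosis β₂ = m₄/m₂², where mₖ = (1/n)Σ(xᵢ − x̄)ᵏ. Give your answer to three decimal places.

4.740

x̄ = 11.5000
Σ(xᵢ − x̄)² = 1230.0000 ⇒ m₂ = 153.75000
Σ(xᵢ − x̄)⁴ = 896350.5000 ⇒ m₄ = 112043.81250
m₂² = 23639.06250
β₂ = m₄/m₂² = 112043.81250 / 23639.06250 ≈ 4.740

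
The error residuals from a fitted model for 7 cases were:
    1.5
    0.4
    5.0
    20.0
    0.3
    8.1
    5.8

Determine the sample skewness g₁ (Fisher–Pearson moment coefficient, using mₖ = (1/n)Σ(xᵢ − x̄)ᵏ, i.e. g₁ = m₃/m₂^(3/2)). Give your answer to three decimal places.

x̄ = (1.5 + 0.4 + 5.0 + 20.0 + 0.3 + 8.1 + 5.8) / 7 = 5.8714
deviations (xᵢ − x̄): -4.3714, -5.4714, -0.8714, 14.1286, -5.5714, 2.2286, -0.0714
Σ(xᵢ − x̄)² = 285.4343 ⇒ m₂ = 285.4343/7 = 40.77633
Σ(xᵢ − x̄)³ = 2410.4300 ⇒ m₃ = 2410.4300/7 = 344.34714
m₂^(3/2) = 40.77633^(1.5) = 260.38271
g₁ = m₃ / m₂^(3/2) = 344.34714 / 260.38271 ≈ 1.322

1.322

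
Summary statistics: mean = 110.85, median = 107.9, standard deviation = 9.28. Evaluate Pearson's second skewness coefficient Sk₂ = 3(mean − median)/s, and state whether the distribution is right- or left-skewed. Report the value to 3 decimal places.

Sk₂ = 3(110.85 − 107.9) / 9.28 = 3 × 2.9500 / 9.28
    = 8.8500 / 9.28 ≈ 0.954
Sk₂ > 0 ⇒ mean > median ⇒ right-skewed (positive skew).

0.954, right-skewed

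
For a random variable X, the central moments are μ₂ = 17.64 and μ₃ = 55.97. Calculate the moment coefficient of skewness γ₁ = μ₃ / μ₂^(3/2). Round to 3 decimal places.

0.755

σ = √μ₂ = √17.64 = 4.20000
σ³ = μ₂^(3/2) = 74.08800
γ₁ = μ₃/σ³ = 55.97 / 74.08800 ≈ 0.755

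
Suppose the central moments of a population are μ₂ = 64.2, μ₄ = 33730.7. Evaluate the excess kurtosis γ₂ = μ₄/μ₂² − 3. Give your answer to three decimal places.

μ₂² = 64.2² = 4121.64000
μ₄/μ₂² = 33730.7 / 4121.64000 = 8.18381
γ₂ = 8.18381 − 3 ≈ 5.184

5.184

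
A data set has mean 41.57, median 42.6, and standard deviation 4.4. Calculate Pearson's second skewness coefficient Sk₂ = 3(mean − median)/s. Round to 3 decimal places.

Sk₂ = 3(41.57 − 42.6) / 4.4 = 3 × -1.0300 / 4.4
    = -3.0900 / 4.4 ≈ -0.702

-0.702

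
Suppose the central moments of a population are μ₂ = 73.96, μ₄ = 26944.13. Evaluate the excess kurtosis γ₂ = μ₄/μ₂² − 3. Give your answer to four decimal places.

1.9257

μ₂² = 73.96² = 5470.08160
μ₄/μ₂² = 26944.13 / 5470.08160 = 4.92573
γ₂ = 4.92573 − 3 ≈ 1.9257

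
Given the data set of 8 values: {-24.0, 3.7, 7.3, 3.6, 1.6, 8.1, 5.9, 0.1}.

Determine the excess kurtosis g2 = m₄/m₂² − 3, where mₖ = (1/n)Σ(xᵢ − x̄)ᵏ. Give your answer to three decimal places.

x̄ = 0.7875
Σ(xᵢ − x̄)² = 753.9688 ⇒ m₂ = 94.24609
Σ(xᵢ − x̄)⁴ = 382988.6491 ⇒ m₄ = 47873.58114
m₂² = 8882.32619
g2 = m₄/m₂² − 3 = 5.38976 − 3 ≈ 2.390

2.390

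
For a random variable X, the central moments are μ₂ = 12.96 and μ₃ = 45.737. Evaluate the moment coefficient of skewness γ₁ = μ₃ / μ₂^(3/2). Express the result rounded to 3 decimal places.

0.980

σ = √μ₂ = √12.96 = 3.60000
σ³ = μ₂^(3/2) = 46.65600
γ₁ = μ₃/σ³ = 45.737 / 46.65600 ≈ 0.980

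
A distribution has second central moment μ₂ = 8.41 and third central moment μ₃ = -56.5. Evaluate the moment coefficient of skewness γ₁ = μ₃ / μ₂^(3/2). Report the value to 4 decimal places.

-2.3166

σ = √μ₂ = √8.41 = 2.90000
σ³ = μ₂^(3/2) = 24.38900
γ₁ = μ₃/σ³ = -56.5 / 24.38900 ≈ -2.3166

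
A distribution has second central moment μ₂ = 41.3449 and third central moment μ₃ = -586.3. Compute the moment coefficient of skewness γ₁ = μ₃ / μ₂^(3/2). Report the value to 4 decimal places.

σ = √μ₂ = √41.3449 = 6.43000
σ³ = μ₂^(3/2) = 265.84771
γ₁ = μ₃/σ³ = -586.3 / 265.84771 ≈ -2.2054

-2.2054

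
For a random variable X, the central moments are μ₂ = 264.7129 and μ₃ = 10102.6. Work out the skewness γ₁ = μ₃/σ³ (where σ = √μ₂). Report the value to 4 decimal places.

σ = √μ₂ = √264.7129 = 16.27000
σ³ = μ₂^(3/2) = 4306.87888
γ₁ = μ₃/σ³ = 10102.6 / 4306.87888 ≈ 2.3457

2.3457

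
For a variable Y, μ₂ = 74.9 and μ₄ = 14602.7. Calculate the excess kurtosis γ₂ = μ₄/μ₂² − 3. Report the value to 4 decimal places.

μ₂² = 74.9² = 5610.01000
μ₄/μ₂² = 14602.7 / 5610.01000 = 2.60297
γ₂ = 2.60297 − 3 ≈ -0.3970

-0.3970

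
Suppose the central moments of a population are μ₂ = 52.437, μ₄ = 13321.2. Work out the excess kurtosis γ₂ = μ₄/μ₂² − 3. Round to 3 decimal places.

1.845

μ₂² = 52.437² = 2749.63897
μ₄/μ₂² = 13321.2 / 2749.63897 = 4.84471
γ₂ = 4.84471 − 3 ≈ 1.845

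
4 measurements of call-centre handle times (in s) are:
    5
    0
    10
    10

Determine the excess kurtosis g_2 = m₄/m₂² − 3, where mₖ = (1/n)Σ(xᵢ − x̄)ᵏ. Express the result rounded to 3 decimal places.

-1.372

x̄ = 6.2500
Σ(xᵢ − x̄)² = 68.7500 ⇒ m₂ = 17.18750
Σ(xᵢ − x̄)⁴ = 1923.8281 ⇒ m₄ = 480.95703
m₂² = 295.41016
g_2 = m₄/m₂² − 3 = 1.62810 − 3 ≈ -1.372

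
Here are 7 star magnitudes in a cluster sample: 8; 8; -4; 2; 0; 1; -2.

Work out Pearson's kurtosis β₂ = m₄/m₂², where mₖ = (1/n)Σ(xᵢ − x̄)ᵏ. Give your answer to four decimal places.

1.7953

x̄ = 1.8571
Σ(xᵢ − x̄)² = 128.8571 ⇒ m₂ = 18.40816
Σ(xᵢ − x̄)⁴ = 4258.5015 ⇒ m₄ = 608.35735
m₂² = 338.86047
β₂ = m₄/m₂² = 608.35735 / 338.86047 ≈ 1.7953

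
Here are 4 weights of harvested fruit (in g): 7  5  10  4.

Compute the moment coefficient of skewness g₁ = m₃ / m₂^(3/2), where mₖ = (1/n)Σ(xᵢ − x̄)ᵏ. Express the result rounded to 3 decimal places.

0.499

x̄ = (7 + 5 + 10 + 4) / 4 = 6.5000
deviations (xᵢ − x̄): 0.5000, -1.5000, 3.5000, -2.5000
Σ(xᵢ − x̄)² = 21.0000 ⇒ m₂ = 21.0000/4 = 5.25000
Σ(xᵢ − x̄)³ = 24.0000 ⇒ m₃ = 24.0000/4 = 6.00000
m₂^(3/2) = 5.25000^(1.5) = 12.02926
g₁ = m₃ / m₂^(3/2) = 6.00000 / 12.02926 ≈ 0.499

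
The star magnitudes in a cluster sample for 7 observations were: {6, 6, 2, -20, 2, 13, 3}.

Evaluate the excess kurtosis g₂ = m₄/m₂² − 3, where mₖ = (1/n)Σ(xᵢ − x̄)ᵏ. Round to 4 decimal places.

1.1213

x̄ = 1.7143
Σ(xᵢ − x̄)² = 637.4286 ⇒ m₂ = 91.06122
Σ(xᵢ − x̄)⁴ = 239221.7784 ⇒ m₄ = 34174.53978
m₂² = 8292.14661
g₂ = m₄/m₂² − 3 = 4.12131 − 3 ≈ 1.1213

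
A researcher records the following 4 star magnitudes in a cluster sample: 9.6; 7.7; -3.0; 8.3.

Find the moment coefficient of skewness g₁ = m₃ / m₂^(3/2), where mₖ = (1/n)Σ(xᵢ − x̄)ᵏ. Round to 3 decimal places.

x̄ = (9.6 + 7.7 - 3.0 + 8.3) / 4 = 5.6500
deviations (xᵢ − x̄): 3.9500, 2.0500, -8.6500, 2.6500
Σ(xᵢ − x̄)² = 101.6500 ⇒ m₂ = 101.6500/4 = 25.41250
Σ(xᵢ − x̄)³ = -558.3600 ⇒ m₃ = -558.3600/4 = -139.59000
m₂^(3/2) = 25.41250^(1.5) = 128.10648
g₁ = m₃ / m₂^(3/2) = -139.59000 / 128.10648 ≈ -1.090

-1.090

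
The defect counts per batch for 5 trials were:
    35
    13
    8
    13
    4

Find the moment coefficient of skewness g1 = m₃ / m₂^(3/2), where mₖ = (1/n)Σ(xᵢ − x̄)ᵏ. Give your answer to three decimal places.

1.129

x̄ = (35 + 13 + 8 + 13 + 4) / 5 = 14.6000
deviations (xᵢ − x̄): 20.4000, -1.6000, -6.6000, -1.6000, -10.6000
Σ(xᵢ − x̄)² = 577.2000 ⇒ m₂ = 577.2000/5 = 115.44000
Σ(xᵢ − x̄)³ = 7002.9600 ⇒ m₃ = 7002.9600/5 = 1400.59200
m₂^(3/2) = 115.44000^(1.5) = 1240.32209
g1 = m₃ / m₂^(3/2) = 1400.59200 / 1240.32209 ≈ 1.129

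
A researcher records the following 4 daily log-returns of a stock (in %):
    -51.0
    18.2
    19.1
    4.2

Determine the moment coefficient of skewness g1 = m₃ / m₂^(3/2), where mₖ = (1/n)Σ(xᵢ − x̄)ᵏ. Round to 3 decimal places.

-1.017

x̄ = (-51.0 + 18.2 + 19.1 + 4.2) / 4 = -2.3750
deviations (xᵢ − x̄): -48.6250, 20.5750, 21.4750, 6.5750
Σ(xᵢ − x̄)² = 3292.1275 ⇒ m₂ = 3292.1275/4 = 823.03188
Σ(xᵢ − x̄)³ = -96070.4786 ⇒ m₃ = -96070.4786/4 = -24017.61966
m₂^(3/2) = 823.03188^(1.5) = 23611.57638
g1 = m₃ / m₂^(3/2) = -24017.61966 / 23611.57638 ≈ -1.017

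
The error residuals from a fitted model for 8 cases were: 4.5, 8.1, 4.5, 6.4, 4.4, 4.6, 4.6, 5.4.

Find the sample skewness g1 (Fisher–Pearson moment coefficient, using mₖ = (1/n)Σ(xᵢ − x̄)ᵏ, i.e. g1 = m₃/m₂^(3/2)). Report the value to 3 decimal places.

x̄ = (4.5 + 8.1 + 4.5 + 6.4 + 4.4 + 4.6 + 4.6 + 5.4) / 8 = 5.3125
deviations (xᵢ − x̄): -0.8125, 2.7875, -0.8125, 1.0875, -0.9125, -0.7125, -0.7125, 0.0875
Σ(xᵢ − x̄)² = 12.1287 ⇒ m₂ = 12.1287/8 = 1.51609
Σ(xᵢ − x̄)³ = 20.3902 ⇒ m₃ = 20.3902/8 = 2.54877
m₂^(3/2) = 1.51609^(1.5) = 1.86676
g1 = m₃ / m₂^(3/2) = 2.54877 / 1.86676 ≈ 1.365

1.365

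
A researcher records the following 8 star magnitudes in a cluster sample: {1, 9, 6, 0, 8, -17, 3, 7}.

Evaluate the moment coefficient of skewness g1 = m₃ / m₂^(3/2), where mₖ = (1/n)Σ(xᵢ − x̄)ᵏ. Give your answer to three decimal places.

x̄ = (1 + 9 + 6 + 0 + 8 - 17 + 3 + 7) / 8 = 2.1250
deviations (xᵢ − x̄): -1.1250, 6.8750, 3.8750, -2.1250, 5.8750, -19.1250, 0.8750, 4.8750
Σ(xᵢ − x̄)² = 492.8750 ⇒ m₂ = 492.8750/8 = 61.60938
Σ(xᵢ − x̄)³ = -6303.8438 ⇒ m₃ = -6303.8438/8 = -787.98047
m₂^(3/2) = 61.60938^(1.5) = 483.58209
g1 = m₃ / m₂^(3/2) = -787.98047 / 483.58209 ≈ -1.629

-1.629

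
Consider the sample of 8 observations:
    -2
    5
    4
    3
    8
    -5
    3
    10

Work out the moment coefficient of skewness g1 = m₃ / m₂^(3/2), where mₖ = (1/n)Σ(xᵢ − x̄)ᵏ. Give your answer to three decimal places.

-0.373

x̄ = (-2 + 5 + 4 + 3 + 8 - 5 + 3 + 10) / 8 = 3.2500
deviations (xᵢ − x̄): -5.2500, 1.7500, 0.7500, -0.2500, 4.7500, -8.2500, -0.2500, 6.7500
Σ(xᵢ − x̄)² = 167.5000 ⇒ m₂ = 167.5000/8 = 20.93750
Σ(xᵢ − x̄)³ = -285.7500 ⇒ m₃ = -285.7500/8 = -35.71875
m₂^(3/2) = 20.93750^(1.5) = 95.80479
g1 = m₃ / m₂^(3/2) = -35.71875 / 95.80479 ≈ -0.373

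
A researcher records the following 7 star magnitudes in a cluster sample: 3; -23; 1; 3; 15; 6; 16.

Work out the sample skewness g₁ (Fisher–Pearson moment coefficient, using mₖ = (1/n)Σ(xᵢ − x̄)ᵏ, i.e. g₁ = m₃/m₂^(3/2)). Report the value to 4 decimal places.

-1.1371

x̄ = (3 - 23 + 1 + 3 + 15 + 6 + 16) / 7 = 3.0000
deviations (xᵢ − x̄): 0.0000, -26.0000, -2.0000, 0.0000, 12.0000, 3.0000, 13.0000
Σ(xᵢ − x̄)² = 1002.0000 ⇒ m₂ = 1002.0000/7 = 143.14286
Σ(xᵢ − x̄)³ = -13632.0000 ⇒ m₃ = -13632.0000/7 = -1947.42857
m₂^(3/2) = 143.14286^(1.5) = 1712.59441
g₁ = m₃ / m₂^(3/2) = -1947.42857 / 1712.59441 ≈ -1.1371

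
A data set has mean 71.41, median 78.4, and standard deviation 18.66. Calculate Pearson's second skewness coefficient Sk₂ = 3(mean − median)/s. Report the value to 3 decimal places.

-1.124

Sk₂ = 3(71.41 − 78.4) / 18.66 = 3 × -6.9900 / 18.66
    = -20.9700 / 18.66 ≈ -1.124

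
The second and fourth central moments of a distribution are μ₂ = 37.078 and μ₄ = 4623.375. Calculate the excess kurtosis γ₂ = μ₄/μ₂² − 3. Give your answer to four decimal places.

μ₂² = 37.078² = 1374.77808
μ₄/μ₂² = 4623.375 / 1374.77808 = 3.36300
γ₂ = 3.36300 − 3 ≈ 0.3630

0.3630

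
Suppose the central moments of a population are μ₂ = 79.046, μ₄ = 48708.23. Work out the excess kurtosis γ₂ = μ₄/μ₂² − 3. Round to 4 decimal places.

μ₂² = 79.046² = 6248.27012
μ₄/μ₂² = 48708.23 / 6248.27012 = 7.79547
γ₂ = 7.79547 − 3 ≈ 4.7955

4.7955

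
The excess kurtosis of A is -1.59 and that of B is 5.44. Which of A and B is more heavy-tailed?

B

Higher excess kurtosis ⇒ heavier tails relative to the normal distribution.
-1.59 vs 5.44: the larger is 5.44, so B has heavier tails. (B is leptokurtic — heavier-than-normal tails; the other is platykurtic.)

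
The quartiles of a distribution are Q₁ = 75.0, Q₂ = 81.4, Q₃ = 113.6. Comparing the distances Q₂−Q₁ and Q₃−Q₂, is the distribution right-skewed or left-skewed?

Q₂ − Q₁ = 6.4;  Q₃ − Q₂ = 32.2
Q₃ − Q₂ > Q₂ − Q₁ ⇒ the upper half is more spread out ⇒ right-skewed.

right-skewed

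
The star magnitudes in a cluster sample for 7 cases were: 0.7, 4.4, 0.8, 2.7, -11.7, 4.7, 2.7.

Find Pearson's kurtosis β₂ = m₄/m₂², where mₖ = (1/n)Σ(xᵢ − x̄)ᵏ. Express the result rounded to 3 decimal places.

x̄ = 0.6143
Σ(xᵢ − x̄)² = 191.4086 ⇒ m₂ = 27.34408
Σ(xᵢ − x̄)⁴ = 23517.0885 ⇒ m₄ = 3359.58408
m₂² = 747.69880
β₂ = m₄/m₂² = 3359.58408 / 747.69880 ≈ 4.493

4.493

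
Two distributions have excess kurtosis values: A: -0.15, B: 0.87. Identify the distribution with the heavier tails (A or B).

B

Higher excess kurtosis ⇒ heavier tails relative to the normal distribution.
-0.15 vs 0.87: the larger is 0.87, so B has heavier tails. (B is leptokurtic — heavier-than-normal tails; the other is platykurtic.)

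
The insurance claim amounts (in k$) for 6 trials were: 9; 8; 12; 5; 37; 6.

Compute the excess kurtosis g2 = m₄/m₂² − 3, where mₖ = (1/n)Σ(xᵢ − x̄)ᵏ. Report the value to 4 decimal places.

x̄ = 12.8333
Σ(xᵢ − x̄)² = 730.8333 ⇒ m₂ = 121.80556
Σ(xᵢ − x̄)⁴ = 347796.1528 ⇒ m₄ = 57966.02546
m₂² = 14836.59336
g2 = m₄/m₂² − 3 = 3.90696 − 3 ≈ 0.9070

0.9070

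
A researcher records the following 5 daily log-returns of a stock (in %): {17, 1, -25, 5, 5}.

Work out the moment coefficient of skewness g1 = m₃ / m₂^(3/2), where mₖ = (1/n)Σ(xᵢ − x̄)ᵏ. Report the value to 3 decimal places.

x̄ = (17 + 1 - 25 + 5 + 5) / 5 = 0.6000
deviations (xᵢ − x̄): 16.4000, 0.4000, -25.6000, 4.4000, 4.4000
Σ(xᵢ − x̄)² = 963.2000 ⇒ m₂ = 963.2000/5 = 192.64000
Σ(xᵢ − x̄)³ = -12195.8400 ⇒ m₃ = -12195.8400/5 = -2439.16800
m₂^(3/2) = 192.64000^(1.5) = 2673.74327
g1 = m₃ / m₂^(3/2) = -2439.16800 / 2673.74327 ≈ -0.912

-0.912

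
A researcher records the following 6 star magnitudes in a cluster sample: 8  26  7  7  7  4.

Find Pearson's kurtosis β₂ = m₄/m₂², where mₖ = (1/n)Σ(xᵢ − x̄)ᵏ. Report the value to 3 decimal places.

4.011

x̄ = 9.8333
Σ(xᵢ − x̄)² = 322.8333 ⇒ m₂ = 53.80556
Σ(xᵢ − x̄)⁴ = 69672.1528 ⇒ m₄ = 11612.02546
m₂² = 2895.03781
β₂ = m₄/m₂² = 11612.02546 / 2895.03781 ≈ 4.011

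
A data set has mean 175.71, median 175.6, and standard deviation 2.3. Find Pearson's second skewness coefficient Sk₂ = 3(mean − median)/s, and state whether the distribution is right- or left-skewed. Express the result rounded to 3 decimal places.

0.143, right-skewed

Sk₂ = 3(175.71 − 175.6) / 2.3 = 3 × 0.1100 / 2.3
    = 0.3300 / 2.3 ≈ 0.143
Sk₂ > 0 ⇒ mean > median ⇒ right-skewed (positive skew).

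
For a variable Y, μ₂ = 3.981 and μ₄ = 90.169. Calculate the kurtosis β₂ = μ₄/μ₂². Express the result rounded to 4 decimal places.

5.6895

μ₂² = 3.981² = 15.84836
μ₄/μ₂² = 90.169 / 15.84836 = 5.68948
β₂ ≈ 5.6895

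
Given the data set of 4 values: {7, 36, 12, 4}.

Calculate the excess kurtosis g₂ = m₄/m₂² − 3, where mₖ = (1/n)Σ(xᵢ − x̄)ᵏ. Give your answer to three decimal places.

x̄ = 14.7500
Σ(xᵢ − x̄)² = 634.7500 ⇒ m₂ = 158.68750
Σ(xᵢ − x̄)⁴ = 220928.0781 ⇒ m₄ = 55232.01953
m₂² = 25181.72266
g₂ = m₄/m₂² − 3 = 2.19334 − 3 ≈ -0.807

-0.807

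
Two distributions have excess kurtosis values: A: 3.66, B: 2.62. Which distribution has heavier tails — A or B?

Higher excess kurtosis ⇒ heavier tails relative to the normal distribution.
3.66 vs 2.62: the larger is 3.66, so A has heavier tails.

A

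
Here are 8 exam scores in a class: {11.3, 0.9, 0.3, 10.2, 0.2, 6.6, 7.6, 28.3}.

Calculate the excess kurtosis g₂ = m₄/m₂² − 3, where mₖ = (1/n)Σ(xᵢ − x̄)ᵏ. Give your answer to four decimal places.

x̄ = 8.1750
Σ(xᵢ − x̄)² = 600.2350 ⇒ m₂ = 75.02938
Σ(xᵢ − x̄)⁴ = 174848.2009 ⇒ m₄ = 21856.02511
m₂² = 5629.40711
g₂ = m₄/m₂² − 3 = 3.88247 − 3 ≈ 0.8825

0.8825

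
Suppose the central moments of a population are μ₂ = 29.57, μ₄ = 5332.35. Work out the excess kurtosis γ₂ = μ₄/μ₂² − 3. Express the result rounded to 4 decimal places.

3.0984

μ₂² = 29.57² = 874.38490
μ₄/μ₂² = 5332.35 / 874.38490 = 6.09840
γ₂ = 6.09840 − 3 ≈ 3.0984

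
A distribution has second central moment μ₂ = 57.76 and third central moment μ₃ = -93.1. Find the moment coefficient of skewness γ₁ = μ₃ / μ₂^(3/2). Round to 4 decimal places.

σ = √μ₂ = √57.76 = 7.60000
σ³ = μ₂^(3/2) = 438.97600
γ₁ = μ₃/σ³ = -93.1 / 438.97600 ≈ -0.2121

-0.2121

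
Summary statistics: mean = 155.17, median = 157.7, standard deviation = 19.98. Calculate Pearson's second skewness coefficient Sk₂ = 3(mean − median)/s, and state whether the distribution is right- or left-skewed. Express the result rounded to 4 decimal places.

Sk₂ = 3(155.17 − 157.7) / 19.98 = 3 × -2.5300 / 19.98
    = -7.5900 / 19.98 ≈ -0.3799
Sk₂ < 0 ⇒ mean < median ⇒ left-skewed (negative skew).

-0.3799, left-skewed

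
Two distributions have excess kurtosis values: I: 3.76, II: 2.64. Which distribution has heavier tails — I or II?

I

Higher excess kurtosis ⇒ heavier tails relative to the normal distribution.
3.76 vs 2.64: the larger is 3.76, so I has heavier tails.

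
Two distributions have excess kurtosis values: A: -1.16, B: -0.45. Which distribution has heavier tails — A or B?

B

Higher excess kurtosis ⇒ heavier tails relative to the normal distribution.
-1.16 vs -0.45: the larger is -0.45, so B has heavier tails.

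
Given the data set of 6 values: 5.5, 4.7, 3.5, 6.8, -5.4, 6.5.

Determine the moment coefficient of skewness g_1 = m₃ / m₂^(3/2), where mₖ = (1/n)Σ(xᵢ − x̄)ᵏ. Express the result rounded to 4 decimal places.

-1.5222

x̄ = (5.5 + 4.7 + 3.5 + 6.8 - 5.4 + 6.5) / 6 = 3.6000
deviations (xᵢ − x̄): 1.9000, 1.1000, -0.1000, 3.2000, -9.0000, 2.9000
Σ(xᵢ − x̄)² = 104.4800 ⇒ m₂ = 104.4800/6 = 17.41333
Σ(xᵢ − x̄)³ = -663.6540 ⇒ m₃ = -663.6540/6 = -110.60900
m₂^(3/2) = 17.41333^(1.5) = 72.66460
g_1 = m₃ / m₂^(3/2) = -110.60900 / 72.66460 ≈ -1.5222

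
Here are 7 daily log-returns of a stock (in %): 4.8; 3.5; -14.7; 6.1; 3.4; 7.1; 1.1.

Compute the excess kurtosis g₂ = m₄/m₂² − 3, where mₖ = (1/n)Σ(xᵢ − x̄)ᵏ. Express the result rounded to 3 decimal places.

x̄ = 1.6143
Σ(xᵢ − x̄)² = 333.5286 ⇒ m₂ = 47.64694
Σ(xᵢ − x̄)⁴ = 72275.3258 ⇒ m₄ = 10325.04654
m₂² = 2270.23077
g₂ = m₄/m₂² − 3 = 4.54802 − 3 ≈ 1.548

1.548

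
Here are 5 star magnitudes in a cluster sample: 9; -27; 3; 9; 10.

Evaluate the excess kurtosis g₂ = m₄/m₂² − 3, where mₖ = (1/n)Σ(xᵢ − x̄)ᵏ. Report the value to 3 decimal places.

0.087

x̄ = 0.8000
Σ(xᵢ − x̄)² = 996.8000 ⇒ m₂ = 199.36000
Σ(xᵢ − x̄)⁴ = 613511.4560 ⇒ m₄ = 122702.29120
m₂² = 39744.40960
g₂ = m₄/m₂² − 3 = 3.08728 − 3 ≈ 0.087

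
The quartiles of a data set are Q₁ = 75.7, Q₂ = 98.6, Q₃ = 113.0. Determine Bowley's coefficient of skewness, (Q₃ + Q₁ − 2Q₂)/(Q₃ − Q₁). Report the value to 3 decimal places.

numerator: Q₃ + Q₁ − 2Q₂ = 113.0 + 75.7 − 2×98.6 = -8.5000
denominator: Q₃ − Q₁ = 113.0 − 75.7 = 37.3000
Bowley skewness = -8.5000 / 37.3000 ≈ -0.228

-0.228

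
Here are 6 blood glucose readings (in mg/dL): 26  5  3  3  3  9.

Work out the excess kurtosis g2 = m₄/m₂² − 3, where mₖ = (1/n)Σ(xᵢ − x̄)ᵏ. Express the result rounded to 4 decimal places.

0.7111

x̄ = 8.1667
Σ(xᵢ − x̄)² = 408.8333 ⇒ m₂ = 68.13889
Σ(xᵢ − x̄)⁴ = 103380.4861 ⇒ m₄ = 17230.08102
m₂² = 4642.90818
g2 = m₄/m₂² − 3 = 3.71105 − 3 ≈ 0.7111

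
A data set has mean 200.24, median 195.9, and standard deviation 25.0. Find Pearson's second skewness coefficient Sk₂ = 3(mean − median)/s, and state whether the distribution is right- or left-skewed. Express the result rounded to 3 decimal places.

0.521, right-skewed

Sk₂ = 3(200.24 − 195.9) / 25.0 = 3 × 4.3400 / 25.0
    = 13.0200 / 25.0 ≈ 0.521
Sk₂ > 0 ⇒ mean > median ⇒ right-skewed (positive skew).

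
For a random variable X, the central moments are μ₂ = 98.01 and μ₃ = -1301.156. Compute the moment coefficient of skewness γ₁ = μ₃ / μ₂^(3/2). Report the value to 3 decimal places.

σ = √μ₂ = √98.01 = 9.90000
σ³ = μ₂^(3/2) = 970.29900
γ₁ = μ₃/σ³ = -1301.156 / 970.29900 ≈ -1.341

-1.341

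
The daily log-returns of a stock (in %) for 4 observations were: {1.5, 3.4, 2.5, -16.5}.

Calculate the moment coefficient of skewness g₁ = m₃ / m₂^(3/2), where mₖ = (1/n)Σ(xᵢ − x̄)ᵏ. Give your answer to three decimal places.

x̄ = (1.5 + 3.4 + 2.5 - 16.5) / 4 = -2.2750
deviations (xᵢ − x̄): 3.7750, 5.6750, 4.7750, -14.2250
Σ(xᵢ − x̄)² = 271.6075 ⇒ m₂ = 271.6075/4 = 67.90187
Σ(xᵢ − x̄)³ = -2533.0016 ⇒ m₃ = -2533.0016/4 = -633.25041
m₂^(3/2) = 67.90187^(1.5) = 559.52906
g₁ = m₃ / m₂^(3/2) = -633.25041 / 559.52906 ≈ -1.132

-1.132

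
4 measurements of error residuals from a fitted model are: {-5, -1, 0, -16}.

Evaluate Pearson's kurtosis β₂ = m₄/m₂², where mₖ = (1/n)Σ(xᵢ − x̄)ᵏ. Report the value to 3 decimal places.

x̄ = -5.5000
Σ(xᵢ − x̄)² = 161.0000 ⇒ m₂ = 40.25000
Σ(xᵢ − x̄)⁴ = 13480.2500 ⇒ m₄ = 3370.06250
m₂² = 1620.06250
β₂ = m₄/m₂² = 3370.06250 / 1620.06250 ≈ 2.080

2.080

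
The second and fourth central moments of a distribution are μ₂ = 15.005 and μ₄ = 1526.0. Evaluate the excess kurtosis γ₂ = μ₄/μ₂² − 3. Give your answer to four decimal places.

3.7777

μ₂² = 15.005² = 225.15003
μ₄/μ₂² = 1526.0 / 225.15003 = 6.77770
γ₂ = 6.77770 − 3 ≈ 3.7777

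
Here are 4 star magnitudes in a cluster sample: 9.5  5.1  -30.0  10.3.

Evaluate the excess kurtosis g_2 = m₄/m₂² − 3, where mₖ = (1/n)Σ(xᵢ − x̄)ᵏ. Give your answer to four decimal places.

-0.7065

x̄ = -1.2750
Σ(xᵢ − x̄)² = 1115.8475 ⇒ m₂ = 278.96188
Σ(xᵢ − x̄)⁴ = 713914.1204 ⇒ m₄ = 178478.53011
m₂² = 77819.72770
g_2 = m₄/m₂² − 3 = 2.29349 − 3 ≈ -0.7065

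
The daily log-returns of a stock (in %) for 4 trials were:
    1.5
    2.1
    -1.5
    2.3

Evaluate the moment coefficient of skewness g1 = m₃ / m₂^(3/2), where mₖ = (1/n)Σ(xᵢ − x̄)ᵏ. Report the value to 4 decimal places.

x̄ = (1.5 + 2.1 - 1.5 + 2.3) / 4 = 1.1000
deviations (xᵢ − x̄): 0.4000, 1.0000, -2.6000, 1.2000
Σ(xᵢ − x̄)² = 9.3600 ⇒ m₂ = 9.3600/4 = 2.34000
Σ(xᵢ − x̄)³ = -14.7840 ⇒ m₃ = -14.7840/4 = -3.69600
m₂^(3/2) = 2.34000^(1.5) = 3.57951
g1 = m₃ / m₂^(3/2) = -3.69600 / 3.57951 ≈ -1.0325

-1.0325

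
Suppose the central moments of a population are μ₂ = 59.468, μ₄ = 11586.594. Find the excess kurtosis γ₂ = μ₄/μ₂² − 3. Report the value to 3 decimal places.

0.276

μ₂² = 59.468² = 3536.44302
μ₄/μ₂² = 11586.594 / 3536.44302 = 3.27634
γ₂ = 3.27634 − 3 ≈ 0.276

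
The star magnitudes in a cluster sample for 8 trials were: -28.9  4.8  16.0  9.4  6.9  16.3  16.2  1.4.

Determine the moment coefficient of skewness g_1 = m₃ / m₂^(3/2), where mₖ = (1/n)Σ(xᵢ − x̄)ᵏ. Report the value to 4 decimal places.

x̄ = (-28.9 + 4.8 + 16.0 + 9.4 + 6.9 + 16.3 + 16.2 + 1.4) / 8 = 5.2625
deviations (xᵢ − x̄): -34.1625, -0.4625, 10.7375, 4.1375, 1.6375, 11.0375, 10.9375, -3.8625
Σ(xᵢ − x̄)² = 1558.7588 ⇒ m₂ = 1558.7588/8 = 194.84484
Σ(xᵢ − x̄)³ = -35961.6822 ⇒ m₃ = -35961.6822/8 = -4495.21028
m₂^(3/2) = 194.84484^(1.5) = 2719.77750
g_1 = m₃ / m₂^(3/2) = -4495.21028 / 2719.77750 ≈ -1.6528

-1.6528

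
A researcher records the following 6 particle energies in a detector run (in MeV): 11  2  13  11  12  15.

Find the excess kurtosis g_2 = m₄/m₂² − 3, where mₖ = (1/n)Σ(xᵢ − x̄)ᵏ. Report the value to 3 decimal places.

x̄ = 10.6667
Σ(xᵢ − x̄)² = 101.3333 ⇒ m₂ = 16.88889
Σ(xᵢ − x̄)⁴ = 6027.1111 ⇒ m₄ = 1004.51852
m₂² = 285.23457
g_2 = m₄/m₂² − 3 = 3.52173 − 3 ≈ 0.522

0.522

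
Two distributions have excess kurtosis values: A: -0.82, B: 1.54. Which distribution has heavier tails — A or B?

B

Higher excess kurtosis ⇒ heavier tails relative to the normal distribution.
-0.82 vs 1.54: the larger is 1.54, so B has heavier tails. (B is leptokurtic — heavier-than-normal tails; the other is platykurtic.)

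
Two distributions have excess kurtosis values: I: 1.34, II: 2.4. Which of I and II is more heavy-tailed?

Higher excess kurtosis ⇒ heavier tails relative to the normal distribution.
1.34 vs 2.4: the larger is 2.4, so II has heavier tails.

II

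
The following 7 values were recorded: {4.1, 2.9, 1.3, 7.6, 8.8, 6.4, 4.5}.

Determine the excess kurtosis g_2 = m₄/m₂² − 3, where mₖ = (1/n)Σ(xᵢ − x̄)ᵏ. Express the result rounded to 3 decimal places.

x̄ = 5.0857
Σ(xᵢ − x̄)² = 42.2686 ⇒ m₂ = 6.03837
Σ(xᵢ − x̄)⁴ = 462.5546 ⇒ m₄ = 66.07923
m₂² = 36.46188
g_2 = m₄/m₂² − 3 = 1.81228 − 3 ≈ -1.188

-1.188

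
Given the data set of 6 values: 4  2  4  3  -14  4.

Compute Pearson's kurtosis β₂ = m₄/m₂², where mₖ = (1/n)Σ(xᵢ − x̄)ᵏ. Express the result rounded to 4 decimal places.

x̄ = 0.5000
Σ(xᵢ − x̄)² = 255.5000 ⇒ m₂ = 42.58333
Σ(xᵢ − x̄)⁴ = 44699.3750 ⇒ m₄ = 7449.89583
m₂² = 1813.34028
β₂ = m₄/m₂² = 7449.89583 / 1813.34028 ≈ 4.1084

4.1084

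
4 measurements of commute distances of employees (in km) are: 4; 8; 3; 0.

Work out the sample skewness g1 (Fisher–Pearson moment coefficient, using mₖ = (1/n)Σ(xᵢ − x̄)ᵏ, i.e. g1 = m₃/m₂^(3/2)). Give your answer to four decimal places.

0.2521

x̄ = (4 + 8 + 3 + 0) / 4 = 3.7500
deviations (xᵢ − x̄): 0.2500, 4.2500, -0.7500, -3.7500
Σ(xᵢ − x̄)² = 32.7500 ⇒ m₂ = 32.7500/4 = 8.18750
Σ(xᵢ − x̄)³ = 23.6250 ⇒ m₃ = 23.6250/4 = 5.90625
m₂^(3/2) = 8.18750^(1.5) = 23.42756
g1 = m₃ / m₂^(3/2) = 5.90625 / 23.42756 ≈ 0.2521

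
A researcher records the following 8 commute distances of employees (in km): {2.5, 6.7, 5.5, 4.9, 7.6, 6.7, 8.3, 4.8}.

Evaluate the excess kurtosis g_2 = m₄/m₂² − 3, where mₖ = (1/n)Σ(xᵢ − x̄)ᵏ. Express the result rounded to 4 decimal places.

-0.5206

x̄ = 5.8750
Σ(xᵢ − x̄)² = 23.8550 ⇒ m₂ = 2.98188
Σ(xᵢ − x̄)⁴ = 176.3679 ⇒ m₄ = 22.04598
m₂² = 8.89158
g_2 = m₄/m₂² − 3 = 2.47942 − 3 ≈ -0.5206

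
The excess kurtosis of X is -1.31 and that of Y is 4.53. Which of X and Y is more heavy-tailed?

Y

Higher excess kurtosis ⇒ heavier tails relative to the normal distribution.
-1.31 vs 4.53: the larger is 4.53, so Y has heavier tails. (Y is leptokurtic — heavier-than-normal tails; the other is platykurtic.)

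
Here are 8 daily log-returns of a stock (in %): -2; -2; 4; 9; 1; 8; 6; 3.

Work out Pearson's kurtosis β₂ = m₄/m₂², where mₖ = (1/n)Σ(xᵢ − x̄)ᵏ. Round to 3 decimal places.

x̄ = 3.3750
Σ(xᵢ − x̄)² = 123.8750 ⇒ m₂ = 15.48438
Σ(xᵢ − x̄)⁴ = 3207.4941 ⇒ m₄ = 400.93677
m₂² = 239.76587
β₂ = m₄/m₂² = 400.93677 / 239.76587 ≈ 1.672

1.672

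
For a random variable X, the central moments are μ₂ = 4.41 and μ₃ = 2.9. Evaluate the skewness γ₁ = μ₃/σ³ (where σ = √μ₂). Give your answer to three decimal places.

σ = √μ₂ = √4.41 = 2.10000
σ³ = μ₂^(3/2) = 9.26100
γ₁ = μ₃/σ³ = 2.9 / 9.26100 ≈ 0.313

0.313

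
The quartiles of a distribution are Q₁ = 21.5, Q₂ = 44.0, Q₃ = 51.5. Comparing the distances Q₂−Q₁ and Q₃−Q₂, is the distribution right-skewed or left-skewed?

left-skewed

Q₂ − Q₁ = 22.5;  Q₃ − Q₂ = 7.5
Q₂ − Q₁ > Q₃ − Q₂ ⇒ the lower half is more spread out ⇒ left-skewed.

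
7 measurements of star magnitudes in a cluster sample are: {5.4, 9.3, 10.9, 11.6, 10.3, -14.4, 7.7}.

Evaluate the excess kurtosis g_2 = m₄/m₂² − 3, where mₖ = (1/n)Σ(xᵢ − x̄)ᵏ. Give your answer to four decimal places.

1.6792

x̄ = 5.8286
Σ(xᵢ − x̄)² = 503.9543 ⇒ m₂ = 71.99347
Σ(xᵢ − x̄)⁴ = 169768.9024 ⇒ m₄ = 24252.70034
m₂² = 5183.05963
g_2 = m₄/m₂² − 3 = 4.67922 − 3 ≈ 1.6792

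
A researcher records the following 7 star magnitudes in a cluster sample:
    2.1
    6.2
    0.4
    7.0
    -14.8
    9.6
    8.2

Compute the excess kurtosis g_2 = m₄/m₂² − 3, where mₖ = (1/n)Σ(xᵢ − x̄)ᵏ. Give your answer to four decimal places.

0.8382

x̄ = 2.6714
Σ(xᵢ − x̄)² = 420.4943 ⇒ m₂ = 60.07061
Σ(xᵢ − x̄)⁴ = 96949.5825 ⇒ m₄ = 13849.94035
m₂² = 3608.47846
g_2 = m₄/m₂² − 3 = 3.83817 − 3 ≈ 0.8382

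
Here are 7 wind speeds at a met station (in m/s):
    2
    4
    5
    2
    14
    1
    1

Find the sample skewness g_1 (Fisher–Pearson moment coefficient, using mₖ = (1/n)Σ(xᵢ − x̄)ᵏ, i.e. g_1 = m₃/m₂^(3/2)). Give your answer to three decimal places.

1.623

x̄ = (2 + 4 + 5 + 2 + 14 + 1 + 1) / 7 = 4.1429
deviations (xᵢ − x̄): -2.1429, -0.1429, 0.8571, -2.1429, 9.8571, -3.1429, -3.1429
Σ(xᵢ − x̄)² = 126.8571 ⇒ m₂ = 126.8571/7 = 18.12245
Σ(xᵢ − x̄)³ = 876.6122 ⇒ m₃ = 876.6122/7 = 125.23032
m₂^(3/2) = 18.12245^(1.5) = 77.14812
g_1 = m₃ / m₂^(3/2) = 125.23032 / 77.14812 ≈ 1.623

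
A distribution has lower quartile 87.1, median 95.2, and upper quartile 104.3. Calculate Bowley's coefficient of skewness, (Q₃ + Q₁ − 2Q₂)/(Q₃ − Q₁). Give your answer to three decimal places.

0.058

numerator: Q₃ + Q₁ − 2Q₂ = 104.3 + 87.1 − 2×95.2 = 1.0000
denominator: Q₃ − Q₁ = 104.3 − 87.1 = 17.2000
Bowley skewness = 1.0000 / 17.2000 ≈ 0.058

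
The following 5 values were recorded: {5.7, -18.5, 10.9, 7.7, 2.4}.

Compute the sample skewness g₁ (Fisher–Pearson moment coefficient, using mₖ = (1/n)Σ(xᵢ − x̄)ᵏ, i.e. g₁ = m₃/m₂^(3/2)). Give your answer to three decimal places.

x̄ = (5.7 - 18.5 + 10.9 + 7.7 + 2.4) / 5 = 1.6400
deviations (xᵢ − x̄): 4.0600, -20.1400, 9.2600, 6.0600, 0.7600
Σ(xᵢ − x̄)² = 545.1520 ⇒ m₂ = 545.1520/5 = 109.03040
Σ(xᵢ − x̄)³ = -7085.2486 ⇒ m₃ = -7085.2486/5 = -1417.04971
m₂^(3/2) = 109.03040^(1.5) = 1138.46952
g₁ = m₃ / m₂^(3/2) = -1417.04971 / 1138.46952 ≈ -1.245

-1.245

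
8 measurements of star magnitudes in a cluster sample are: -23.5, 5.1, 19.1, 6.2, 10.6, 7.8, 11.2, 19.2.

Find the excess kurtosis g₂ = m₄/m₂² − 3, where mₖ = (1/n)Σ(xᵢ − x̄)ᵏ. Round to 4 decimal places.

1.5571

x̄ = 6.9625
Σ(xᵢ − x̄)² = 1260.9788 ⇒ m₂ = 157.62234
Σ(xᵢ − x̄)⁴ = 905757.2186 ⇒ m₄ = 113219.65233
m₂² = 24844.80325
g₂ = m₄/m₂² − 3 = 4.55708 − 3 ≈ 1.5571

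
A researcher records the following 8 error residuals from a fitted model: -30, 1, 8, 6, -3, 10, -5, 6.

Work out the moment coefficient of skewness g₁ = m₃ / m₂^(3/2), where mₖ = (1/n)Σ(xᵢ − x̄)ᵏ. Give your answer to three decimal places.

x̄ = (-30 + 1 + 8 + 6 - 3 + 10 - 5 + 6) / 8 = -0.8750
deviations (xᵢ − x̄): -29.1250, 1.8750, 8.8750, 6.8750, -2.1250, 10.8750, -4.1250, 6.8750
Σ(xᵢ − x̄)² = 1164.8750 ⇒ m₂ = 1164.8750/8 = 145.60938
Σ(xᵢ − x̄)³ = -22143.8438 ⇒ m₃ = -22143.8438/8 = -2767.98047
m₂^(3/2) = 145.60938^(1.5) = 1757.04954
g₁ = m₃ / m₂^(3/2) = -2767.98047 / 1757.04954 ≈ -1.575

-1.575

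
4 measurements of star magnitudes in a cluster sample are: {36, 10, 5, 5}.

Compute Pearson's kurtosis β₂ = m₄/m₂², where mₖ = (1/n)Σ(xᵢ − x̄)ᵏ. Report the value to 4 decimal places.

x̄ = 14.0000
Σ(xᵢ − x̄)² = 662.0000 ⇒ m₂ = 165.50000
Σ(xᵢ − x̄)⁴ = 247634.0000 ⇒ m₄ = 61908.50000
m₂² = 27390.25000
β₂ = m₄/m₂² = 61908.50000 / 27390.25000 ≈ 2.2602

2.2602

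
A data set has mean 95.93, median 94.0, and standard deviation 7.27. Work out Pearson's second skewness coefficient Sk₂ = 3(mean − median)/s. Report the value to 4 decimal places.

0.7964

Sk₂ = 3(95.93 − 94.0) / 7.27 = 3 × 1.9300 / 7.27
    = 5.7900 / 7.27 ≈ 0.7964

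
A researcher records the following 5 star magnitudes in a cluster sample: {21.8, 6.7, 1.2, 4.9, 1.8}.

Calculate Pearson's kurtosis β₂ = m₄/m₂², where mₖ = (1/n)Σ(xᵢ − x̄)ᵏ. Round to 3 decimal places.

2.902

x̄ = 7.2800
Σ(xᵢ − x̄)² = 283.8280 ⇒ m₂ = 56.76560
Σ(xᵢ − x̄)⁴ = 46749.9958 ⇒ m₄ = 9349.99916
m₂² = 3222.33334
β₂ = m₄/m₂² = 9349.99916 / 3222.33334 ≈ 2.902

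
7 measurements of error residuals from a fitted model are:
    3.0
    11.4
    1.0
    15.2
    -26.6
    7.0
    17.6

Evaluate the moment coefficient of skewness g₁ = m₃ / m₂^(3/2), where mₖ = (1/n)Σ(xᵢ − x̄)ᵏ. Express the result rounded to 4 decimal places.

-1.3601

x̄ = (3.0 + 11.4 + 1.0 + 15.2 - 26.6 + 7.0 + 17.6) / 7 = 4.0857
deviations (xᵢ − x̄): -1.0857, 7.3143, -3.0857, 11.1143, -30.6857, 2.9143, 13.5143
Σ(xᵢ − x̄)² = 1320.4686 ⇒ m₂ = 1320.4686/7 = 188.63837
Σ(xᵢ − x̄)³ = -24667.5615 ⇒ m₃ = -24667.5615/7 = -3523.93735
m₂^(3/2) = 188.63837^(1.5) = 2590.86655
g₁ = m₃ / m₂^(3/2) = -3523.93735 / 2590.86655 ≈ -1.3601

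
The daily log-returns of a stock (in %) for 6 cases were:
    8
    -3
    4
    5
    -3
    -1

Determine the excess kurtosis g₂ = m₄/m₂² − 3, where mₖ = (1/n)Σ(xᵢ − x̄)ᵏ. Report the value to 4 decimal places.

x̄ = 1.6667
Σ(xᵢ − x̄)² = 107.3333 ⇒ m₂ = 17.88889
Σ(xᵢ − x̄)⁴ = 2761.1111 ⇒ m₄ = 460.18519
m₂² = 320.01235
g₂ = m₄/m₂² − 3 = 1.43802 − 3 ≈ -1.5620

-1.5620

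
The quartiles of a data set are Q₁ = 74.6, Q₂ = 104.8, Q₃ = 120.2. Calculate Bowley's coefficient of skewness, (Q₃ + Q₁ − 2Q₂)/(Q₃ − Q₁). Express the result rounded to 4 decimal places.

-0.3246

numerator: Q₃ + Q₁ − 2Q₂ = 120.2 + 74.6 − 2×104.8 = -14.8000
denominator: Q₃ − Q₁ = 120.2 − 74.6 = 45.6000
Bowley skewness = -14.8000 / 45.6000 ≈ -0.3246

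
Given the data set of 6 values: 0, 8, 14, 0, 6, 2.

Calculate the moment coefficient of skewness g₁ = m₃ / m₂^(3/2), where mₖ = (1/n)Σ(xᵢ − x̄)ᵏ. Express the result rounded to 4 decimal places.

x̄ = (0 + 8 + 14 + 0 + 6 + 2) / 6 = 5.0000
deviations (xᵢ − x̄): -5.0000, 3.0000, 9.0000, -5.0000, 1.0000, -3.0000
Σ(xᵢ − x̄)² = 150.0000 ⇒ m₂ = 150.0000/6 = 25.00000
Σ(xᵢ − x̄)³ = 480.0000 ⇒ m₃ = 480.0000/6 = 80.00000
m₂^(3/2) = 25.00000^(1.5) = 125.00000
g₁ = m₃ / m₂^(3/2) = 80.00000 / 125.00000 ≈ 0.6400

0.6400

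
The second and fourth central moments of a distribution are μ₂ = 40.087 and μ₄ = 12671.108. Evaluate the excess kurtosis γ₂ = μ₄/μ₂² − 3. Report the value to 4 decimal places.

4.8851

μ₂² = 40.087² = 1606.96757
μ₄/μ₂² = 12671.108 / 1606.96757 = 7.88510
γ₂ = 7.88510 − 3 ≈ 4.8851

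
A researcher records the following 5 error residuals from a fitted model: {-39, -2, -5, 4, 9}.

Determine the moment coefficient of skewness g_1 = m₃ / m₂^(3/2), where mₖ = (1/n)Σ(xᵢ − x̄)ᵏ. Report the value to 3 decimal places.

-1.197

x̄ = (-39 - 2 - 5 + 4 + 9) / 5 = -6.6000
deviations (xᵢ − x̄): -32.4000, 4.6000, 1.6000, 10.6000, 15.6000
Σ(xᵢ − x̄)² = 1429.2000 ⇒ m₂ = 1429.2000/5 = 285.84000
Σ(xᵢ − x̄)³ = -28923.3600 ⇒ m₃ = -28923.3600/5 = -5784.67200
m₂^(3/2) = 285.84000^(1.5) = 4832.64067
g_1 = m₃ / m₂^(3/2) = -5784.67200 / 4832.64067 ≈ -1.197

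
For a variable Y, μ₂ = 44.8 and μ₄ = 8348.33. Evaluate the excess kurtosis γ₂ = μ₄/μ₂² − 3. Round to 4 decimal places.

1.1595

μ₂² = 44.8² = 2007.04000
μ₄/μ₂² = 8348.33 / 2007.04000 = 4.15952
γ₂ = 4.15952 − 3 ≈ 1.1595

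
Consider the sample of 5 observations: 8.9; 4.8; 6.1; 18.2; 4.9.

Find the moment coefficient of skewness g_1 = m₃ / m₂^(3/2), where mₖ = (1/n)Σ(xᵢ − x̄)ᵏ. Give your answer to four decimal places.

1.2102

x̄ = (8.9 + 4.8 + 6.1 + 18.2 + 4.9) / 5 = 8.5800
deviations (xᵢ − x̄): 0.3200, -3.7800, -2.4800, 9.6200, -3.6800
Σ(xᵢ − x̄)² = 126.6280 ⇒ m₂ = 126.6280/5 = 25.32560
Σ(xᵢ − x̄)³ = 771.2107 ⇒ m₃ = 771.2107/5 = 154.24214
m₂^(3/2) = 25.32560^(1.5) = 127.44993
g_1 = m₃ / m₂^(3/2) = 154.24214 / 127.44993 ≈ 1.2102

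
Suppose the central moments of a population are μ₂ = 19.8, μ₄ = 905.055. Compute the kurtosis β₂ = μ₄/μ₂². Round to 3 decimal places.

μ₂² = 19.8² = 392.04000
μ₄/μ₂² = 905.055 / 392.04000 = 2.30858
β₂ ≈ 2.309

2.309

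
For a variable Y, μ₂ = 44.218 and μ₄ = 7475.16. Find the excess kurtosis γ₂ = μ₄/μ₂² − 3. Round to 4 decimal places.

μ₂² = 44.218² = 1955.23152
μ₄/μ₂² = 7475.16 / 1955.23152 = 3.82316
γ₂ = 3.82316 − 3 ≈ 0.8232

0.8232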